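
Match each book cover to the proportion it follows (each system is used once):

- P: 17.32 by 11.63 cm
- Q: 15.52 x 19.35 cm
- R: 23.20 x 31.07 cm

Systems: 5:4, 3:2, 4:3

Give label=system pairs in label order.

Ratios: P ≈ 1.489; Q ≈ 1.247; R ≈ 1.339.
Targets: 5:4 ≈ 1.250; 3:2 ≈ 1.500; 4:3 ≈ 1.333.

P=3:2, Q=5:4, R=4:3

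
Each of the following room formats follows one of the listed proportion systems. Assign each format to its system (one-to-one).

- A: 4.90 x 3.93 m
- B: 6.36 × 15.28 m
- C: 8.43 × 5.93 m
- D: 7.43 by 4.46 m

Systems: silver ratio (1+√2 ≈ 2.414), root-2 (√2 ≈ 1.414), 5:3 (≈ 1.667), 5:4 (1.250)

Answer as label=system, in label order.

A=5:4, B=silver ratio, C=root-2, D=5:3

Ratios: A ≈ 1.247; B ≈ 2.403; C ≈ 1.422; D ≈ 1.666.
Targets: silver ratio ≈ 2.414; root-2 ≈ 1.414; 5:3 ≈ 1.667; 5:4 ≈ 1.250.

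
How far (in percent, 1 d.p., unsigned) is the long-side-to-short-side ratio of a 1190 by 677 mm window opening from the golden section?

Ratio = 1190 / 677 ≈ 1.7578.
Ideal golden ratio ≈ 1.6180. |1.7578 − 1.6180| / 1.6180 ≈ 8.64% → 8.6%.

8.6%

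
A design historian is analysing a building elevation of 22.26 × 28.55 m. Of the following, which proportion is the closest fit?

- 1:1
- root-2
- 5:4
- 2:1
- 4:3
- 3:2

5:4

28.55/22.26 ≈ 1.283. Nearest candidates are 5:4 (1.250, off by 0.033) and 4:3 (1.333, off by 0.050).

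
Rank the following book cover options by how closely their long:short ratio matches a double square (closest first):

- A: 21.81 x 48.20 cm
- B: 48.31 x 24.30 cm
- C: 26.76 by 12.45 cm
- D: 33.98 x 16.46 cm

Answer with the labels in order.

Ratios: A = 48.20 / 21.81 ≈ 2.210; B = 48.31 / 24.30 ≈ 1.988; C = 26.76 / 12.45 ≈ 2.149; D = 33.98 / 16.46 ≈ 2.064.
|Δ from 2.000|: A 0.210; B 0.012; C 0.149; D 0.064.

B, D, C, A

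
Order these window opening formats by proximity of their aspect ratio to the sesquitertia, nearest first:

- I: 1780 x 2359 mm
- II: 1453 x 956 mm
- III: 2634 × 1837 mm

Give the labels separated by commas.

I: 2359/1780 ≈ 1.325 → |1.325 − 1.333| = 0.008
II: 1453/956 ≈ 1.520 → |1.520 − 1.333| = 0.187
III: 2634/1837 ≈ 1.434 → |1.434 − 1.333| = 0.101

I, III, II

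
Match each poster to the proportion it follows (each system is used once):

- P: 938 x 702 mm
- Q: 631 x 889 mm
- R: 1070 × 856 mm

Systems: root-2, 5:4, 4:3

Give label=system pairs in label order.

Ratios: P ≈ 1.336; Q ≈ 1.409; R ≈ 1.250.
Targets: root-2 ≈ 1.414; 5:4 ≈ 1.250; 4:3 ≈ 1.333.

P=4:3, Q=root-2, R=5:4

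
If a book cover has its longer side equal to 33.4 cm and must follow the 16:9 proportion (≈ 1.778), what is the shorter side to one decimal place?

18.8 cm

16:9 ≈ 1.77778.
Shorter side = 33.4 ÷ 1.77778 ≈ 18.787 → 18.8 cm.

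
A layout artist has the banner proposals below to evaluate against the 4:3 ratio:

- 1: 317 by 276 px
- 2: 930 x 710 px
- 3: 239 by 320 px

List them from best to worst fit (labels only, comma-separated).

1: 317/276 ≈ 1.149 → |1.149 − 1.333| = 0.184
2: 930/710 ≈ 1.310 → |1.310 − 1.333| = 0.023
3: 320/239 ≈ 1.339 → |1.339 − 1.333| = 0.006

3, 2, 1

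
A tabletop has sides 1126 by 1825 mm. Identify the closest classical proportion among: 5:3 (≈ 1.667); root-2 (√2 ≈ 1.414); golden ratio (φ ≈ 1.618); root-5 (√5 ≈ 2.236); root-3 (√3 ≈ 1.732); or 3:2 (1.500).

golden ratio

1825/1126 ≈ 1.621. Nearest candidates are golden ratio (1.618, off by 0.003) and 5:3 (1.667, off by 0.046).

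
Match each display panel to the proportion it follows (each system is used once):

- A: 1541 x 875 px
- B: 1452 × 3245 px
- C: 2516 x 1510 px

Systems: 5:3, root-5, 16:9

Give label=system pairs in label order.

Ratios: A ≈ 1.761; B ≈ 2.235; C ≈ 1.666.
Targets: 5:3 ≈ 1.667; root-5 ≈ 2.236; 16:9 ≈ 1.778.

A=16:9, B=root-5, C=5:3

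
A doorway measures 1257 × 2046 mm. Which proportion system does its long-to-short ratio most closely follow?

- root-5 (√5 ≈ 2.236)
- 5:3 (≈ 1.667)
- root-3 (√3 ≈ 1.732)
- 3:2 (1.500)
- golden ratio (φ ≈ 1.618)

golden ratio

2046/1257 ≈ 1.628. Nearest candidates are golden ratio (1.618, off by 0.010) and 5:3 (1.667, off by 0.039).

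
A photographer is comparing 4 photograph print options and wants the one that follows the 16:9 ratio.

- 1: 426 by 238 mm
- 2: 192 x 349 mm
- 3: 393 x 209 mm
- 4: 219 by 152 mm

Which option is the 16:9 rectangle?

1

Ratios (long/short): 1 ≈ 1.790; 2 ≈ 1.818; 3 ≈ 1.880; 4 ≈ 1.441.
16:9 ≈ 1.778; option 1 is nearest (Δ 0.012).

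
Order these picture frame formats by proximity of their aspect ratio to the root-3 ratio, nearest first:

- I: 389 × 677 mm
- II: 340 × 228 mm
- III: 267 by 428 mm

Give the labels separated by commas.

I, III, II

Ratios: I = 677 / 389 ≈ 1.740; II = 340 / 228 ≈ 1.491; III = 428 / 267 ≈ 1.603.
|Δ from 1.732|: I 0.008; II 0.241; III 0.129.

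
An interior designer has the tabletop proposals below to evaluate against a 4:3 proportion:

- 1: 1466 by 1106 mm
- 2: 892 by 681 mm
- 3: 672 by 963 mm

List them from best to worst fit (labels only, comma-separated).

1: 1466/1106 ≈ 1.325 → |1.325 − 1.333| = 0.008
2: 892/681 ≈ 1.310 → |1.310 − 1.333| = 0.023
3: 963/672 ≈ 1.433 → |1.433 − 1.333| = 0.100

1, 2, 3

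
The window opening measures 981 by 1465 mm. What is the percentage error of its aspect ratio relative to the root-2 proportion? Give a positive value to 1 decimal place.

Ratio = 1465 / 981 ≈ 1.4934.
Ideal root-2 ≈ 1.4142. |1.4934 − 1.4142| / 1.4142 ≈ 5.60% → 5.6%.

5.6%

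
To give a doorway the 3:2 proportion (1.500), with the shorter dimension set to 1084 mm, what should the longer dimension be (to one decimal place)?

3:2 = 1.50000.
Longer side = 1084 × 1.50000 ≈ 1626.000 → 1626.0 mm.

1626.0 mm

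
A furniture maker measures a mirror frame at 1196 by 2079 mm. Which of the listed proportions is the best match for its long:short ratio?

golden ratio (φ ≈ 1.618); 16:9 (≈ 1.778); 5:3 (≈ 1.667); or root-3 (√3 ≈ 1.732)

Ratio = 2079 / 1196 ≈ 1.738.
Distances: golden ratio 1.618 (Δ 0.120); 16:9 1.778 (Δ 0.040); 5:3 1.667 (Δ 0.071); root-3 1.732 (Δ 0.006).

root-3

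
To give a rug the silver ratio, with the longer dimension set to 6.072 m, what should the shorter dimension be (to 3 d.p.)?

silver ratio ≈ 2.41421.
Shorter side = 6.072 ÷ 2.41421 ≈ 2.51511 → 2.515 m.

2.515 m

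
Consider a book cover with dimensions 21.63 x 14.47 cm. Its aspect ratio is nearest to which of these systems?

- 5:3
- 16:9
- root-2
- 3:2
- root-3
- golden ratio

21.63/14.47 ≈ 1.495. Nearest candidates are 3:2 (1.500, off by 0.005) and root-2 (1.414, off by 0.081).

3:2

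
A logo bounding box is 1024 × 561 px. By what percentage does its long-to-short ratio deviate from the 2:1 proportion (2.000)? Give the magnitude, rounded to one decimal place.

Ratio = 1024 / 561 ≈ 1.8253.
Ideal 2:1 = 2.0000. |1.8253 − 2.0000| / 2.0000 ≈ 8.74% → 8.7%.

8.7%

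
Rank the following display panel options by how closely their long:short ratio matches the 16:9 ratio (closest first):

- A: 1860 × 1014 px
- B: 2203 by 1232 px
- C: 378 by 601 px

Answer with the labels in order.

A: 1860/1014 ≈ 1.834 → |1.834 − 1.778| = 0.056
B: 2203/1232 ≈ 1.788 → |1.788 − 1.778| = 0.010
C: 601/378 ≈ 1.590 → |1.590 − 1.778| = 0.188

B, A, C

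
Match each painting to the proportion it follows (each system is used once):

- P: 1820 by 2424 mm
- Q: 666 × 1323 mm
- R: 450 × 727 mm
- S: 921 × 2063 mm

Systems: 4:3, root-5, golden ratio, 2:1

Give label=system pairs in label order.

P = 2424/1820 ≈ 1.332 → 4:3 (1.333)
Q = 1323/666 ≈ 1.986 → 2:1 (2.000)
R = 727/450 ≈ 1.616 → golden ratio (1.618)
S = 2063/921 ≈ 2.240 → root-5 (2.236)

P=4:3, Q=2:1, R=golden ratio, S=root-5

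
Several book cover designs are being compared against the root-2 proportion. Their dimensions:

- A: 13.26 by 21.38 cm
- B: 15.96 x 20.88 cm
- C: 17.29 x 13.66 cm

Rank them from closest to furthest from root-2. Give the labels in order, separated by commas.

B, C, A

A: 21.38/13.26 ≈ 1.612 → |1.612 − 1.414| = 0.198
B: 20.88/15.96 ≈ 1.308 → |1.308 − 1.414| = 0.106
C: 17.29/13.66 ≈ 1.266 → |1.266 − 1.414| = 0.148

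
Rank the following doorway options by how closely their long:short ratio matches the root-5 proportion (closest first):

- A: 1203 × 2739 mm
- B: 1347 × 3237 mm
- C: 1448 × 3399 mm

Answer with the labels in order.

Ratios: A = 2739 / 1203 ≈ 2.277; B = 3237 / 1347 ≈ 2.403; C = 3399 / 1448 ≈ 2.347.
|Δ from 2.236|: A 0.041; B 0.167; C 0.111.

A, C, B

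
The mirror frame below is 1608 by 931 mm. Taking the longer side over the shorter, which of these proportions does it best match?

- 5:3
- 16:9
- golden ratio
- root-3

root-3

Ratio = 1608 / 931 ≈ 1.727.
Distances: 5:3 1.667 (Δ 0.060); 16:9 1.778 (Δ 0.051); golden ratio 1.618 (Δ 0.109); root-3 1.732 (Δ 0.005).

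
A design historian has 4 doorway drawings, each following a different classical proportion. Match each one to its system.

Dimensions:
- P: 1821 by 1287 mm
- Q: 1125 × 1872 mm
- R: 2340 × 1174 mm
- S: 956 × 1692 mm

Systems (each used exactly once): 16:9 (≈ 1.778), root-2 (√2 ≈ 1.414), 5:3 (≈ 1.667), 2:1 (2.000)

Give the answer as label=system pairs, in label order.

P = 1821/1287 ≈ 1.415 → root-2 (1.414)
Q = 1872/1125 ≈ 1.664 → 5:3 (1.667)
R = 2340/1174 ≈ 1.993 → 2:1 (2.000)
S = 1692/956 ≈ 1.770 → 16:9 (1.778)

P=root-2, Q=5:3, R=2:1, S=16:9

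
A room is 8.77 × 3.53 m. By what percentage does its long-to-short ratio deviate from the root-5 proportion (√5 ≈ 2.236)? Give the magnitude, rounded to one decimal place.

11.1%

Ratio = 8.77 / 3.53 ≈ 2.4844.
Ideal root-5 ≈ 2.2361. |2.4844 − 2.2361| / 2.2361 ≈ 11.10% → 11.1%.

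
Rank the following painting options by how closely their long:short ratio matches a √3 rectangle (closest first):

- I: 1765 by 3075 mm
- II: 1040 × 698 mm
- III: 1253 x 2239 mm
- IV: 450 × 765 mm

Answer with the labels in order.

I: 3075/1765 ≈ 1.742 → |1.742 − 1.732| = 0.010
II: 1040/698 ≈ 1.490 → |1.490 − 1.732| = 0.242
III: 2239/1253 ≈ 1.787 → |1.787 − 1.732| = 0.055
IV: 765/450 ≈ 1.700 → |1.700 − 1.732| = 0.032

I, IV, III, II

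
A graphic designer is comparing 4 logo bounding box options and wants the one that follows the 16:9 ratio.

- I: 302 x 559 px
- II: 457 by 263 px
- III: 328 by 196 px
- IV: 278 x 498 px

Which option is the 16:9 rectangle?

Ratios (long/short): I ≈ 1.851; II ≈ 1.738; III ≈ 1.673; IV ≈ 1.791.
16:9 ≈ 1.778; option IV is nearest (Δ 0.013).

IV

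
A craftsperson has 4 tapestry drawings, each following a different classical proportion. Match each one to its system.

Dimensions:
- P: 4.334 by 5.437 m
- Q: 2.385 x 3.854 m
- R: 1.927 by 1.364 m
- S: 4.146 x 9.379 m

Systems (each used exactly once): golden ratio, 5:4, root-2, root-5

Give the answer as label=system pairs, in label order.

Ratios: P ≈ 1.254; Q ≈ 1.616; R ≈ 1.413; S ≈ 2.262.
Targets: golden ratio ≈ 1.618; 5:4 ≈ 1.250; root-2 ≈ 1.414; root-5 ≈ 2.236.

P=5:4, Q=golden ratio, R=root-2, S=root-5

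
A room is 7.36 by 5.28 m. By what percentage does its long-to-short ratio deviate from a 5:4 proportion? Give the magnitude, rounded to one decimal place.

Ratio = 7.36 / 5.28 ≈ 1.3939.
Ideal 5:4 = 1.2500. |1.3939 − 1.2500| / 1.2500 ≈ 11.51% → 11.5%.

11.5%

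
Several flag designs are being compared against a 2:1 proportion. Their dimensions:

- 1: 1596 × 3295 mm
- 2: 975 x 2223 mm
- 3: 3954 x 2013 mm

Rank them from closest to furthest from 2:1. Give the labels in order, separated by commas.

1: 3295/1596 ≈ 2.065 → |2.065 − 2.000| = 0.065
2: 2223/975 ≈ 2.280 → |2.280 − 2.000| = 0.280
3: 3954/2013 ≈ 1.964 → |1.964 − 2.000| = 0.036

3, 1, 2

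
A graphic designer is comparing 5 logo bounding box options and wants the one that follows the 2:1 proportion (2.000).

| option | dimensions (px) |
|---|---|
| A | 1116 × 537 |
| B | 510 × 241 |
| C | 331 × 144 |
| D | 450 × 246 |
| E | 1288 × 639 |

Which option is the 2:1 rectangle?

E

Ratios (long/short): A ≈ 2.078; B ≈ 2.116; C ≈ 2.299; D ≈ 1.829; E ≈ 2.016.
2:1 ≈ 2.000; option E is nearest (Δ 0.016).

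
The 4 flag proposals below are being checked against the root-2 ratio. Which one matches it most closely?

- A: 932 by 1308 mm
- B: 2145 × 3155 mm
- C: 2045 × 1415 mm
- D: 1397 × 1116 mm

A

Ratios (long/short): A ≈ 1.403; B ≈ 1.471; C ≈ 1.445; D ≈ 1.252.
root-2 ≈ 1.414; option A is nearest (Δ 0.011).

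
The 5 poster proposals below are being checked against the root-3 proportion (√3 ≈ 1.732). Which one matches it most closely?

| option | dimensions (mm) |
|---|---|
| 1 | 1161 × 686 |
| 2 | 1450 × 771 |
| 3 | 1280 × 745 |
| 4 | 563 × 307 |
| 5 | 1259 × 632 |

3

Target root-3 ≈ 1.732.
1: 1.692 (Δ0.040)  2: 1.881 (Δ0.149)  3: 1.718 (Δ0.014)  4: 1.834 (Δ0.102)  5: 1.992 (Δ0.260)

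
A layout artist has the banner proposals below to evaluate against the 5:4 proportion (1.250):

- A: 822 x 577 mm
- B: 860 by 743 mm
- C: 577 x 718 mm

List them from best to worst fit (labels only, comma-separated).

Ratios: A = 822 / 577 ≈ 1.425; B = 860 / 743 ≈ 1.157; C = 718 / 577 ≈ 1.244.
|Δ from 1.250|: A 0.175; B 0.093; C 0.006.

C, B, A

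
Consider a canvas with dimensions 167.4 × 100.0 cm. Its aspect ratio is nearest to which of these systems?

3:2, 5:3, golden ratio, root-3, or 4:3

167.4/100.0 ≈ 1.674. Nearest candidates are 5:3 (1.667, off by 0.007) and golden ratio (1.618, off by 0.056).

5:3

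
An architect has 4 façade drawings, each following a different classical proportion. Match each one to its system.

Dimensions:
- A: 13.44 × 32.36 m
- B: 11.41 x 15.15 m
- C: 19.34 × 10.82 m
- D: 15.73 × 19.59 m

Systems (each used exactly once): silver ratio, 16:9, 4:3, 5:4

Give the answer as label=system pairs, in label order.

A = 32.36/13.44 ≈ 2.408 → silver ratio (2.414)
B = 15.15/11.41 ≈ 1.328 → 4:3 (1.333)
C = 19.34/10.82 ≈ 1.787 → 16:9 (1.778)
D = 19.59/15.73 ≈ 1.245 → 5:4 (1.250)

A=silver ratio, B=4:3, C=16:9, D=5:4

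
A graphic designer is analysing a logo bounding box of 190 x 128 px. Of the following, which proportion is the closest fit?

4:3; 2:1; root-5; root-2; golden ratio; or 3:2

3:2

190/128 ≈ 1.484. Nearest candidates are 3:2 (1.500, off by 0.016) and root-2 (1.414, off by 0.070).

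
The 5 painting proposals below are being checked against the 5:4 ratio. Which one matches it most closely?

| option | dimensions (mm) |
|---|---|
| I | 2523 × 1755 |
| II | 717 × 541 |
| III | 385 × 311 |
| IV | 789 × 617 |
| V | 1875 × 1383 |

Ratios (long/short): I ≈ 1.438; II ≈ 1.325; III ≈ 1.238; IV ≈ 1.279; V ≈ 1.356.
5:4 ≈ 1.250; option III is nearest (Δ 0.012).

III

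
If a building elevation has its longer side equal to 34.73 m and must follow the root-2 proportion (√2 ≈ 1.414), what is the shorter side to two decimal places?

root-2 ≈ 1.41421.
Shorter side = 34.73 ÷ 1.41421 ≈ 24.5579 → 24.56 m.

24.56 m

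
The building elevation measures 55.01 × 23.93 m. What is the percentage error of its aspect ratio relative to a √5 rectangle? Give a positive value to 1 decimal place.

2.8%

Ratio = 55.01 / 23.93 ≈ 2.2988.
Ideal root-5 ≈ 2.2361. |2.2988 − 2.2361| / 2.2361 ≈ 2.80% → 2.8%.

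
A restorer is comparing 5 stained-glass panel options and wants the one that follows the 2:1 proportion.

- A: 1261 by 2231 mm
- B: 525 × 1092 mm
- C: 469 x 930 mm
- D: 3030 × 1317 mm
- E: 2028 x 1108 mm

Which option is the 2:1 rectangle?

Ratios (long/short): A ≈ 1.769; B ≈ 2.080; C ≈ 1.983; D ≈ 2.301; E ≈ 1.830.
2:1 ≈ 2.000; option C is nearest (Δ 0.017).

C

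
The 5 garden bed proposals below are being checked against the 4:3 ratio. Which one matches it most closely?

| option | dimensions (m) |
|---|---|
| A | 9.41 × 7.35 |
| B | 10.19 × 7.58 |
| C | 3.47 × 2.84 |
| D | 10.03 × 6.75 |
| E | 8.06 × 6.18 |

Target 4:3 ≈ 1.333.
A: 1.280 (Δ0.053)  B: 1.344 (Δ0.011)  C: 1.222 (Δ0.111)  D: 1.486 (Δ0.153)  E: 1.304 (Δ0.029)

B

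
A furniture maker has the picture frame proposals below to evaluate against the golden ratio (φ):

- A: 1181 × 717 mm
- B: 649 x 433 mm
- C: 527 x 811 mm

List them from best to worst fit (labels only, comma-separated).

A: 1181/717 ≈ 1.647 → |1.647 − 1.618| = 0.029
B: 649/433 ≈ 1.499 → |1.499 − 1.618| = 0.119
C: 811/527 ≈ 1.539 → |1.539 − 1.618| = 0.079

A, C, B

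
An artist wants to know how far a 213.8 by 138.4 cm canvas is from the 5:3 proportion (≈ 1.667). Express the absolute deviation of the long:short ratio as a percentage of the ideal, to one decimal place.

Ratio = 213.8 / 138.4 ≈ 1.5448.
Ideal 5:3 ≈ 1.6667. |1.5448 − 1.6667| / 1.6667 ≈ 7.31% → 7.3%.

7.3%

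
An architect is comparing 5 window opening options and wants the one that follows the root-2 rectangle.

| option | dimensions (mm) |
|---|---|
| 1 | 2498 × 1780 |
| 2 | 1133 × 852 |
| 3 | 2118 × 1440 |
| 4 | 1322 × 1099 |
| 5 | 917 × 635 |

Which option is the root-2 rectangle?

1

Ratios (long/short): 1 ≈ 1.403; 2 ≈ 1.330; 3 ≈ 1.471; 4 ≈ 1.203; 5 ≈ 1.444.
root-2 ≈ 1.414; option 1 is nearest (Δ 0.011).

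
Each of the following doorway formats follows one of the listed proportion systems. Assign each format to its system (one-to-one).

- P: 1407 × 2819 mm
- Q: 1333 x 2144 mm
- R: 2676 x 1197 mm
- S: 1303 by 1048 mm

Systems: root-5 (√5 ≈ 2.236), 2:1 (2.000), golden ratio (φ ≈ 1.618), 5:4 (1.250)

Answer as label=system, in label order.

P = 2819/1407 ≈ 2.004 → 2:1 (2.000)
Q = 2144/1333 ≈ 1.608 → golden ratio (1.618)
R = 2676/1197 ≈ 2.236 → root-5 (2.236)
S = 1303/1048 ≈ 1.243 → 5:4 (1.250)

P=2:1, Q=golden ratio, R=root-5, S=5:4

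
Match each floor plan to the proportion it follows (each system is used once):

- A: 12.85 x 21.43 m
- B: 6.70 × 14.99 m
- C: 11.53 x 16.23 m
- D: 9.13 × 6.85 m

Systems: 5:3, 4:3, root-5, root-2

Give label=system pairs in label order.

A=5:3, B=root-5, C=root-2, D=4:3

A = 21.43/12.85 ≈ 1.668 → 5:3 (1.667)
B = 14.99/6.70 ≈ 2.237 → root-5 (2.236)
C = 16.23/11.53 ≈ 1.408 → root-2 (1.414)
D = 9.13/6.85 ≈ 1.333 → 4:3 (1.333)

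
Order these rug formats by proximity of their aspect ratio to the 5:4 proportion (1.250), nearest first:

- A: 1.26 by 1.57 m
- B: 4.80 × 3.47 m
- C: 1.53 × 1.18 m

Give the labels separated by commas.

Ratios: A = 1.57 / 1.26 ≈ 1.246; B = 4.80 / 3.47 ≈ 1.383; C = 1.53 / 1.18 ≈ 1.297.
|Δ from 1.250|: A 0.004; B 0.133; C 0.047.

A, C, B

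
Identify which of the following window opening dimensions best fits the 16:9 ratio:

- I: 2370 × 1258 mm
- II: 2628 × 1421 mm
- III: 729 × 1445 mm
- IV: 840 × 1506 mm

Target 16:9 ≈ 1.778.
I: 1.884 (Δ0.106)  II: 1.849 (Δ0.071)  III: 1.982 (Δ0.204)  IV: 1.793 (Δ0.015)

IV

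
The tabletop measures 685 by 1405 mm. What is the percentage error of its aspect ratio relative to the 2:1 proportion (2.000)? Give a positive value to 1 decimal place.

2.6%

Ratio = 1405 / 685 ≈ 2.0511.
Ideal 2:1 = 2.0000. |2.0511 − 2.0000| / 2.0000 ≈ 2.55% → 2.6%.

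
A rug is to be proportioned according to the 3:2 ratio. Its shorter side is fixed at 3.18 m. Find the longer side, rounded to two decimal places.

4.77 m

3:2 = 1.50000.
Longer side = 3.18 × 1.50000 ≈ 4.7700 → 4.77 m.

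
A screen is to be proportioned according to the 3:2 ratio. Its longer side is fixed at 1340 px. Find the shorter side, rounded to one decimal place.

3:2 = 1.50000.
Shorter side = 1340 ÷ 1.50000 ≈ 893.333 → 893.3 px.

893.3 px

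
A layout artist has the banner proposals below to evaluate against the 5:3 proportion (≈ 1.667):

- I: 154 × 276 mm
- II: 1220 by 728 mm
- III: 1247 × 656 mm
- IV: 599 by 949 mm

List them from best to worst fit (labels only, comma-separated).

I: 276/154 ≈ 1.792 → |1.792 − 1.667| = 0.125
II: 1220/728 ≈ 1.676 → |1.676 − 1.667| = 0.009
III: 1247/656 ≈ 1.901 → |1.901 − 1.667| = 0.234
IV: 949/599 ≈ 1.584 → |1.584 − 1.667| = 0.083

II, IV, I, III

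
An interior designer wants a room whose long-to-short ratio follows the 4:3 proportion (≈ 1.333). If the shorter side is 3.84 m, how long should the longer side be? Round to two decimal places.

5.12 m

4:3 ≈ 1.33333.
Longer side = 3.84 × 1.33333 ≈ 5.1200 → 5.12 m.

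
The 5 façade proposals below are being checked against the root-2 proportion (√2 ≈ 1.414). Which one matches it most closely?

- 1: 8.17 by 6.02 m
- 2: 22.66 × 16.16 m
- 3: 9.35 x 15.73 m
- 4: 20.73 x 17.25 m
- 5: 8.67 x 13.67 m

2

Ratios (long/short): 1 ≈ 1.357; 2 ≈ 1.402; 3 ≈ 1.682; 4 ≈ 1.202; 5 ≈ 1.577.
root-2 ≈ 1.414; option 2 is nearest (Δ 0.012).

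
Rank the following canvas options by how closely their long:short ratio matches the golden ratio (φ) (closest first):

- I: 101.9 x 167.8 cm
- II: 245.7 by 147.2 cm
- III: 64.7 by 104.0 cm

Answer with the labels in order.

I: 167.8/101.9 ≈ 1.647 → |1.647 − 1.618| = 0.029
II: 245.7/147.2 ≈ 1.669 → |1.669 − 1.618| = 0.051
III: 104.0/64.7 ≈ 1.607 → |1.607 − 1.618| = 0.011

III, I, II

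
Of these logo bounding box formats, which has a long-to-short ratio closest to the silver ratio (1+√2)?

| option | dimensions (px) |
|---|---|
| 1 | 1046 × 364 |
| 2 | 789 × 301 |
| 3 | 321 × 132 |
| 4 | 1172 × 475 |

Ratios (long/short): 1 ≈ 2.874; 2 ≈ 2.621; 3 ≈ 2.432; 4 ≈ 2.467.
silver ratio ≈ 2.414; option 3 is nearest (Δ 0.018).

3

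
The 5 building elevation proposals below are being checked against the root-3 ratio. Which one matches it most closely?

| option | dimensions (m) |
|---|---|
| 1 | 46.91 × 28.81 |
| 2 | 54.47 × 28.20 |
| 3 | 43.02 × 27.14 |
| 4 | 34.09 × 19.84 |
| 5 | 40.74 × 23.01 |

Target root-3 ≈ 1.732.
1: 1.628 (Δ0.104)  2: 1.932 (Δ0.200)  3: 1.585 (Δ0.147)  4: 1.718 (Δ0.014)  5: 1.771 (Δ0.039)

4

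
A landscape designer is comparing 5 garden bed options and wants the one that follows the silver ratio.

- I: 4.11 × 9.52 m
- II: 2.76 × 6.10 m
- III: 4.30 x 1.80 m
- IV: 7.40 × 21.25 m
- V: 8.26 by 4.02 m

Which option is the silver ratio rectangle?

Target silver ratio ≈ 2.414.
I: 2.316 (Δ0.098)  II: 2.210 (Δ0.204)  III: 2.389 (Δ0.025)  IV: 2.872 (Δ0.458)  V: 2.055 (Δ0.359)

III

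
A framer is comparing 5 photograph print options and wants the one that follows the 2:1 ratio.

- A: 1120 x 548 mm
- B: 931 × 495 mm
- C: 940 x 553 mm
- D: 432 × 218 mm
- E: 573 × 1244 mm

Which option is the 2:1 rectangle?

D

Target 2:1 ≈ 2.000.
A: 2.044 (Δ0.044)  B: 1.881 (Δ0.119)  C: 1.700 (Δ0.300)  D: 1.982 (Δ0.018)  E: 2.171 (Δ0.171)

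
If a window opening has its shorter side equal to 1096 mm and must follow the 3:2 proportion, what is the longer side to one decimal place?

1644.0 mm

3:2 = 1.50000.
Longer side = 1096 × 1.50000 ≈ 1644.000 → 1644.0 mm.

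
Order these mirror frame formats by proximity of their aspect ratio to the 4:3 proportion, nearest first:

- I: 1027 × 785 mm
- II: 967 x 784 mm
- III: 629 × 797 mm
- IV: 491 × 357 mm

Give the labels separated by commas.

I, IV, III, II

Ratios: I = 1027 / 785 ≈ 1.308; II = 967 / 784 ≈ 1.233; III = 797 / 629 ≈ 1.267; IV = 491 / 357 ≈ 1.375.
|Δ from 1.333|: I 0.025; II 0.100; III 0.066; IV 0.042.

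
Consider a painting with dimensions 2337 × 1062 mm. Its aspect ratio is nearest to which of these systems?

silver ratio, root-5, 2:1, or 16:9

root-5

Ratio = 2337 / 1062 ≈ 2.201.
Distances: silver ratio 2.414 (Δ 0.213); root-5 2.236 (Δ 0.035); 2:1 2.000 (Δ 0.201); 16:9 1.778 (Δ 0.423).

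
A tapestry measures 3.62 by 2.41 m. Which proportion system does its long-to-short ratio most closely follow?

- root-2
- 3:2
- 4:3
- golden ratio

3:2

3.62/2.41 ≈ 1.502. Nearest candidates are 3:2 (1.500, off by 0.002) and root-2 (1.414, off by 0.088).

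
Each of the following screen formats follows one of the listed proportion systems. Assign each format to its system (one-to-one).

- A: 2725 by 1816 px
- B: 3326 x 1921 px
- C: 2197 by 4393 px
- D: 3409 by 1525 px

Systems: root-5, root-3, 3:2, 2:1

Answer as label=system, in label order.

A = 2725/1816 ≈ 1.501 → 3:2 (1.500)
B = 3326/1921 ≈ 1.731 → root-3 (1.732)
C = 4393/2197 ≈ 2.000 → 2:1 (2.000)
D = 3409/1525 ≈ 2.235 → root-5 (2.236)

A=3:2, B=root-3, C=2:1, D=root-5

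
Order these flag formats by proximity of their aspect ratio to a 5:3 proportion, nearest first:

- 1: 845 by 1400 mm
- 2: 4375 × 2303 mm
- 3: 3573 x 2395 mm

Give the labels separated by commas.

1, 3, 2

Ratios: 1 = 1400 / 845 ≈ 1.657; 2 = 4375 / 2303 ≈ 1.900; 3 = 3573 / 2395 ≈ 1.492.
|Δ from 1.667|: 1 0.010; 2 0.233; 3 0.175.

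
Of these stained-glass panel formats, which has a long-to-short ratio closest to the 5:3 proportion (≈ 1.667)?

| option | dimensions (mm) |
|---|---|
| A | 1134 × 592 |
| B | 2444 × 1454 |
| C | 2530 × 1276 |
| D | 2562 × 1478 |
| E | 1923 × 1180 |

Ratios (long/short): A ≈ 1.916; B ≈ 1.681; C ≈ 1.983; D ≈ 1.733; E ≈ 1.630.
5:3 ≈ 1.667; option B is nearest (Δ 0.014).

B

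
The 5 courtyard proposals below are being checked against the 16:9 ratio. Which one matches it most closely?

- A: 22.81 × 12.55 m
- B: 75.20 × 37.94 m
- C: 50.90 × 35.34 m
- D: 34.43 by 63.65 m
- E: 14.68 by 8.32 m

E

Target 16:9 ≈ 1.778.
A: 1.818 (Δ0.040)  B: 1.982 (Δ0.204)  C: 1.440 (Δ0.338)  D: 1.849 (Δ0.071)  E: 1.764 (Δ0.014)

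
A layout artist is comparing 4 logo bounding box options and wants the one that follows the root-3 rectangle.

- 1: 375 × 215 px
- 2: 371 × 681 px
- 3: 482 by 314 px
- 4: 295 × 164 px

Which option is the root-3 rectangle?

Target root-3 ≈ 1.732.
1: 1.744 (Δ0.012)  2: 1.836 (Δ0.104)  3: 1.535 (Δ0.197)  4: 1.799 (Δ0.067)

1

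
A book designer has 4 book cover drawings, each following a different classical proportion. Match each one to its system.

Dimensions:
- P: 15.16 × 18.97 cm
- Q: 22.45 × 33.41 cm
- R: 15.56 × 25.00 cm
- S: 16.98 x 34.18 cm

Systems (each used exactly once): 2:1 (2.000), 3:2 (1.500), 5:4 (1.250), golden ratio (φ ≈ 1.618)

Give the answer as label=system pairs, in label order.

P=5:4, Q=3:2, R=golden ratio, S=2:1

Ratios: P ≈ 1.251; Q ≈ 1.488; R ≈ 1.607; S ≈ 2.013.
Targets: 2:1 ≈ 2.000; 3:2 ≈ 1.500; 5:4 ≈ 1.250; golden ratio ≈ 1.618.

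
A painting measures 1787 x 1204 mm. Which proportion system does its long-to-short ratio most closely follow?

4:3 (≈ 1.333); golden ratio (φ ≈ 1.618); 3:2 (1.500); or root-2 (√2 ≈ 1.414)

3:2

Ratio = 1787 / 1204 ≈ 1.484.
Distances: 4:3 1.333 (Δ 0.151); golden ratio 1.618 (Δ 0.134); 3:2 1.500 (Δ 0.016); root-2 1.414 (Δ 0.070).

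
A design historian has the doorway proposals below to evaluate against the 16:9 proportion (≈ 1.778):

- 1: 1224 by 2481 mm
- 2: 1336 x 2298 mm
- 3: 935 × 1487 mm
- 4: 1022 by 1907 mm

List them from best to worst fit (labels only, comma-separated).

2, 4, 3, 1

Ratios: 1 = 2481 / 1224 ≈ 2.027; 2 = 2298 / 1336 ≈ 1.720; 3 = 1487 / 935 ≈ 1.590; 4 = 1907 / 1022 ≈ 1.866.
|Δ from 1.778|: 1 0.249; 2 0.058; 3 0.188; 4 0.088.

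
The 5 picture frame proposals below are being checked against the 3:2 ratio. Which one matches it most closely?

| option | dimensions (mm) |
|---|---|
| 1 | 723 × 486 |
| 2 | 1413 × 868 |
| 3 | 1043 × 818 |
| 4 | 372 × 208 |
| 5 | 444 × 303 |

1

Target 3:2 ≈ 1.500.
1: 1.488 (Δ0.012)  2: 1.628 (Δ0.128)  3: 1.275 (Δ0.225)  4: 1.788 (Δ0.288)  5: 1.465 (Δ0.035)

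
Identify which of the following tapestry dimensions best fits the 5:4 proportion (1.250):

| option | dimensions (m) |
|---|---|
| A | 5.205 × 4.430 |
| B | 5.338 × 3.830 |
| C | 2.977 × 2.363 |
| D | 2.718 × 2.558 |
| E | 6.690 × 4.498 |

Ratios (long/short): A ≈ 1.175; B ≈ 1.394; C ≈ 1.260; D ≈ 1.063; E ≈ 1.487.
5:4 ≈ 1.250; option C is nearest (Δ 0.010).

C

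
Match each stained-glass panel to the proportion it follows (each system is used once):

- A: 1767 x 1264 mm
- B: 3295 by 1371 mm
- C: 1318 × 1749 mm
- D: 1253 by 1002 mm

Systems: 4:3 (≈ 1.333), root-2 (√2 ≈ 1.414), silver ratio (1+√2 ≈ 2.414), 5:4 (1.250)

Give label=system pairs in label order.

A=root-2, B=silver ratio, C=4:3, D=5:4

A = 1767/1264 ≈ 1.398 → root-2 (1.414)
B = 3295/1371 ≈ 2.403 → silver ratio (2.414)
C = 1749/1318 ≈ 1.327 → 4:3 (1.333)
D = 1253/1002 ≈ 1.250 → 5:4 (1.250)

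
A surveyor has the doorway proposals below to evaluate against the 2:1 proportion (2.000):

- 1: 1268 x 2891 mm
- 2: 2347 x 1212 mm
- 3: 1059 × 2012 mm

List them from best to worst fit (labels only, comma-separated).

2, 3, 1

Ratios: 1 = 2891 / 1268 ≈ 2.280; 2 = 2347 / 1212 ≈ 1.936; 3 = 2012 / 1059 ≈ 1.900.
|Δ from 2.000|: 1 0.280; 2 0.064; 3 0.100.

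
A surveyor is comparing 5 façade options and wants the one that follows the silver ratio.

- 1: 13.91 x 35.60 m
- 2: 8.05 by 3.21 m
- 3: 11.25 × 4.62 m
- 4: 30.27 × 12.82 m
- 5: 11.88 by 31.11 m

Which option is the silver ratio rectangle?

3

Ratios (long/short): 1 ≈ 2.559; 2 ≈ 2.508; 3 ≈ 2.435; 4 ≈ 2.361; 5 ≈ 2.619.
silver ratio ≈ 2.414; option 3 is nearest (Δ 0.021).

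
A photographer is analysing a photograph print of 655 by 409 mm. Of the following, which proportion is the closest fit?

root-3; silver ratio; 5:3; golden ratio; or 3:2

655/409 ≈ 1.601. Nearest candidates are golden ratio (1.618, off by 0.017) and 5:3 (1.667, off by 0.066).

golden ratio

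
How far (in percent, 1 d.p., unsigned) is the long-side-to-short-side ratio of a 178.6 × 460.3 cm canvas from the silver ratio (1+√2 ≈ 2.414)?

6.8%

Ratio = 460.3 / 178.6 ≈ 2.5773.
Ideal silver ratio ≈ 2.4142. |2.5773 − 2.4142| / 2.4142 ≈ 6.76% → 6.8%.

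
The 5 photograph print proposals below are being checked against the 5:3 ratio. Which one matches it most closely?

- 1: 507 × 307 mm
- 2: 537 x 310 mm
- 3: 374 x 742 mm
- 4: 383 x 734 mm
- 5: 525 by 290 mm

1

Target 5:3 ≈ 1.667.
1: 1.651 (Δ0.016)  2: 1.732 (Δ0.065)  3: 1.984 (Δ0.317)  4: 1.916 (Δ0.249)  5: 1.810 (Δ0.143)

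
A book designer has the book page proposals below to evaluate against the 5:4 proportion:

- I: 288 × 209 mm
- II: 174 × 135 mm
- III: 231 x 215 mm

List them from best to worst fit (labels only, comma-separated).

Ratios: I = 288 / 209 ≈ 1.378; II = 174 / 135 ≈ 1.289; III = 231 / 215 ≈ 1.074.
|Δ from 1.250|: I 0.128; II 0.039; III 0.176.

II, I, III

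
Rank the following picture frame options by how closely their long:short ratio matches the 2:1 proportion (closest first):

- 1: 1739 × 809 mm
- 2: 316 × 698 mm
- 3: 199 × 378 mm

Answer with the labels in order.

3, 1, 2

Ratios: 1 = 1739 / 809 ≈ 2.150; 2 = 698 / 316 ≈ 2.209; 3 = 378 / 199 ≈ 1.899.
|Δ from 2.000|: 1 0.150; 2 0.209; 3 0.101.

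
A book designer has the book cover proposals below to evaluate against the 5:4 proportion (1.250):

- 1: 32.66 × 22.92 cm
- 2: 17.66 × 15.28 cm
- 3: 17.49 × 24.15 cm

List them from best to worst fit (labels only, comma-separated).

2, 3, 1

Ratios: 1 = 32.66 / 22.92 ≈ 1.425; 2 = 17.66 / 15.28 ≈ 1.156; 3 = 24.15 / 17.49 ≈ 1.381.
|Δ from 1.250|: 1 0.175; 2 0.094; 3 0.131.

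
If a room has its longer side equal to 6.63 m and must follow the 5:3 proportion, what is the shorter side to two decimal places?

3.98 m

5:3 ≈ 1.66667.
Shorter side = 6.63 ÷ 1.66667 ≈ 3.9780 → 3.98 m.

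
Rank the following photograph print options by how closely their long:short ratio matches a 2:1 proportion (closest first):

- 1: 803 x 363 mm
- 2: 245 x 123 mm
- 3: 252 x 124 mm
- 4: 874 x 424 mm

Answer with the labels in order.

2, 3, 4, 1

1: 803/363 ≈ 2.212 → |2.212 − 2.000| = 0.212
2: 245/123 ≈ 1.992 → |1.992 − 2.000| = 0.008
3: 252/124 ≈ 2.032 → |2.032 − 2.000| = 0.032
4: 874/424 ≈ 2.061 → |2.061 − 2.000| = 0.061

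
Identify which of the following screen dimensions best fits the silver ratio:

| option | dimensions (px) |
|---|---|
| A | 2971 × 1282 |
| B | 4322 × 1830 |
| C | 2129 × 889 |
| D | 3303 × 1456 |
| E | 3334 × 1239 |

C

Target silver ratio ≈ 2.414.
A: 2.317 (Δ0.097)  B: 2.362 (Δ0.052)  C: 2.395 (Δ0.019)  D: 2.269 (Δ0.145)  E: 2.691 (Δ0.277)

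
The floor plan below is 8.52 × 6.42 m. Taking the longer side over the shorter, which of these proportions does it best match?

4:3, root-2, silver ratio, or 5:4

Ratio = 8.52 / 6.42 ≈ 1.327.
Distances: 4:3 1.333 (Δ 0.006); root-2 1.414 (Δ 0.087); silver ratio 2.414 (Δ 1.087); 5:4 1.250 (Δ 0.077).

4:3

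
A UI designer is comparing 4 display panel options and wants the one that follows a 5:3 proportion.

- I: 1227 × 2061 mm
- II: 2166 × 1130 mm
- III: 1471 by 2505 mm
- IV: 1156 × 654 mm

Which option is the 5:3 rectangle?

I

Target 5:3 ≈ 1.667.
I: 1.680 (Δ0.013)  II: 1.917 (Δ0.250)  III: 1.703 (Δ0.036)  IV: 1.768 (Δ0.101)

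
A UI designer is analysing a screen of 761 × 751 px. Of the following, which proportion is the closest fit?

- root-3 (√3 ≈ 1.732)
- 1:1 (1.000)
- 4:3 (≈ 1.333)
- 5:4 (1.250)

Ratio = 761 / 751 ≈ 1.013.
Distances: root-3 1.732 (Δ 0.719); 1:1 1.000 (Δ 0.013); 4:3 1.333 (Δ 0.320); 5:4 1.250 (Δ 0.237).

1:1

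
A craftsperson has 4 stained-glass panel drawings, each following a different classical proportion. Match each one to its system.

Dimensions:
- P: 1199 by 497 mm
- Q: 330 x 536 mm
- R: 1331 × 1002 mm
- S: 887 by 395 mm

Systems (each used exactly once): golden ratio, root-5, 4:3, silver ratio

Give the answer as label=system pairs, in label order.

P=silver ratio, Q=golden ratio, R=4:3, S=root-5

P = 1199/497 ≈ 2.412 → silver ratio (2.414)
Q = 536/330 ≈ 1.624 → golden ratio (1.618)
R = 1331/1002 ≈ 1.328 → 4:3 (1.333)
S = 887/395 ≈ 2.246 → root-5 (2.236)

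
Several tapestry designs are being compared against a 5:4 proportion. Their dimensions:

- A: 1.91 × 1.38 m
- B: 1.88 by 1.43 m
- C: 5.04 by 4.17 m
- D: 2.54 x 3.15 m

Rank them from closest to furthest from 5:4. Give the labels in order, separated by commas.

A: 1.91/1.38 ≈ 1.384 → |1.384 − 1.250| = 0.134
B: 1.88/1.43 ≈ 1.315 → |1.315 − 1.250| = 0.065
C: 5.04/4.17 ≈ 1.209 → |1.209 − 1.250| = 0.041
D: 3.15/2.54 ≈ 1.240 → |1.240 − 1.250| = 0.010

D, C, B, A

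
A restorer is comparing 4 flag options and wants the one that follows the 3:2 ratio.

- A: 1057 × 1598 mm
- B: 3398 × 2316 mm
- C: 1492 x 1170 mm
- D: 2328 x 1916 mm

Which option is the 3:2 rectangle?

A

Target 3:2 ≈ 1.500.
A: 1.512 (Δ0.012)  B: 1.467 (Δ0.033)  C: 1.275 (Δ0.225)  D: 1.215 (Δ0.285)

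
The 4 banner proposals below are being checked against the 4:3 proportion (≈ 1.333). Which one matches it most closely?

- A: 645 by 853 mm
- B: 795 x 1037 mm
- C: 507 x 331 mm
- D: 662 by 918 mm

Ratios (long/short): A ≈ 1.322; B ≈ 1.304; C ≈ 1.532; D ≈ 1.387.
4:3 ≈ 1.333; option A is nearest (Δ 0.011).

A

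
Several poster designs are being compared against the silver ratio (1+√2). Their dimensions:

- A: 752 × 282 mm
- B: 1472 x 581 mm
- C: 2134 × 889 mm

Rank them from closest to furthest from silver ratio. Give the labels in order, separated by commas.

Ratios: A = 752 / 282 ≈ 2.667; B = 1472 / 581 ≈ 2.534; C = 2134 / 889 ≈ 2.400.
|Δ from 2.414|: A 0.253; B 0.120; C 0.014.

C, B, A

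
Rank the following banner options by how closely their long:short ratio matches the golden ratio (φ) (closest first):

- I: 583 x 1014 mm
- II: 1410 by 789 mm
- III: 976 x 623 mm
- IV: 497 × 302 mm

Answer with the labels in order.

Ratios: I = 1014 / 583 ≈ 1.739; II = 1410 / 789 ≈ 1.787; III = 976 / 623 ≈ 1.567; IV = 497 / 302 ≈ 1.646.
|Δ from 1.618|: I 0.121; II 0.169; III 0.051; IV 0.028.

IV, III, I, II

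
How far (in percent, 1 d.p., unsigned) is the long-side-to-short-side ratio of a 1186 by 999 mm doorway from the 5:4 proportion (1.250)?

Ratio = 1186 / 999 ≈ 1.1872.
Ideal 5:4 = 1.2500. |1.1872 − 1.2500| / 1.2500 ≈ 5.02% → 5.0%.

5.0%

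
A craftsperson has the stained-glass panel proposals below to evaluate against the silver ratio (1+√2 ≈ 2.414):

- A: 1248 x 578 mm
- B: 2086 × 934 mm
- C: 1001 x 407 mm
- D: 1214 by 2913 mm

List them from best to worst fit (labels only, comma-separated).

D, C, B, A

Ratios: A = 1248 / 578 ≈ 2.159; B = 2086 / 934 ≈ 2.233; C = 1001 / 407 ≈ 2.459; D = 2913 / 1214 ≈ 2.400.
|Δ from 2.414|: A 0.255; B 0.181; C 0.045; D 0.014.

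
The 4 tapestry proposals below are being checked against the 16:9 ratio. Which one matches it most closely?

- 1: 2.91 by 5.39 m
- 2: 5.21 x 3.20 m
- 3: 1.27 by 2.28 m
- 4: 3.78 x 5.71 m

3

Target 16:9 ≈ 1.778.
1: 1.852 (Δ0.074)  2: 1.628 (Δ0.150)  3: 1.795 (Δ0.017)  4: 1.511 (Δ0.267)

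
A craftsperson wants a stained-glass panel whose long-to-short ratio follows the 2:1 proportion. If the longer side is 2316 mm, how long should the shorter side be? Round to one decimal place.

1158.0 mm

2:1 = 2.00000.
Shorter side = 2316 ÷ 2.00000 ≈ 1158.000 → 1158.0 mm.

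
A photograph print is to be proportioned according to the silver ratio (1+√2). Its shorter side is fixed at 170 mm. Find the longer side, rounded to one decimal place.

silver ratio ≈ 2.41421.
Longer side = 170 × 2.41421 ≈ 410.416 → 410.4 mm.

410.4 mm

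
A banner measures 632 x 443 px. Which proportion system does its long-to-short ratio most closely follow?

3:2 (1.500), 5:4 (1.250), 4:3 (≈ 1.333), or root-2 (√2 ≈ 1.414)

root-2

632/443 ≈ 1.427. Nearest candidates are root-2 (1.414, off by 0.013) and 3:2 (1.500, off by 0.073).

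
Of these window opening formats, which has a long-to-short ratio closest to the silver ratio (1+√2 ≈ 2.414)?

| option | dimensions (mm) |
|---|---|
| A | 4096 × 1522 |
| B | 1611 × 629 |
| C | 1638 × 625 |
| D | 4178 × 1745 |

D

Target silver ratio ≈ 2.414.
A: 2.691 (Δ0.277)  B: 2.561 (Δ0.147)  C: 2.621 (Δ0.207)  D: 2.394 (Δ0.020)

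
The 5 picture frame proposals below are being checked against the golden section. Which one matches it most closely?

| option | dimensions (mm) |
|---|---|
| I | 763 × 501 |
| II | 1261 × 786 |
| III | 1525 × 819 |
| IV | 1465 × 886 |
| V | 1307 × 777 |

II

Ratios (long/short): I ≈ 1.523; II ≈ 1.604; III ≈ 1.862; IV ≈ 1.653; V ≈ 1.682.
golden ratio ≈ 1.618; option II is nearest (Δ 0.014).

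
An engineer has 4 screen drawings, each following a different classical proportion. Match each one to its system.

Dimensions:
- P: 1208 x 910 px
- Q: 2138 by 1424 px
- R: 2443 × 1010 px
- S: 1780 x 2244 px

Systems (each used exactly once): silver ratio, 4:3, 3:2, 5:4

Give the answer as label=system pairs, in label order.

P=4:3, Q=3:2, R=silver ratio, S=5:4

Ratios: P ≈ 1.327; Q ≈ 1.501; R ≈ 2.419; S ≈ 1.261.
Targets: silver ratio ≈ 2.414; 4:3 ≈ 1.333; 3:2 ≈ 1.500; 5:4 ≈ 1.250.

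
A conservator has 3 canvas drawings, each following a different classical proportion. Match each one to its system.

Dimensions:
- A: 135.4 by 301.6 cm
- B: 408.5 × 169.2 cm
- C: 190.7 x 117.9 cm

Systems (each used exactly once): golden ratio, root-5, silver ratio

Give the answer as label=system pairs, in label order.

A = 301.6/135.4 ≈ 2.227 → root-5 (2.236)
B = 408.5/169.2 ≈ 2.414 → silver ratio (2.414)
C = 190.7/117.9 ≈ 1.617 → golden ratio (1.618)

A=root-5, B=silver ratio, C=golden ratio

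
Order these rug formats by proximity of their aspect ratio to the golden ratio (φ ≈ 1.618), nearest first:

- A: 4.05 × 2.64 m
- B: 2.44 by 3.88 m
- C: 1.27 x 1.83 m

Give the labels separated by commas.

B, A, C

Ratios: A = 4.05 / 2.64 ≈ 1.534; B = 3.88 / 2.44 ≈ 1.590; C = 1.83 / 1.27 ≈ 1.441.
|Δ from 1.618|: A 0.084; B 0.028; C 0.177.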